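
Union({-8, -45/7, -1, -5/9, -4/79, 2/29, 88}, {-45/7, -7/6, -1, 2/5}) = {-8, -45/7, -7/6, -1, -5/9, -4/79, 2/29, 2/5, 88}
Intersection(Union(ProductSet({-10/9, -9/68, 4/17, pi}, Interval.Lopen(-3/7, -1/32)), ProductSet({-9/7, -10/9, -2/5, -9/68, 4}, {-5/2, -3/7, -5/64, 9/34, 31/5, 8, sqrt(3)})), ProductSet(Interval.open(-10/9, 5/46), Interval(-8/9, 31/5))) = Union(ProductSet({-9/68}, Interval.Lopen(-3/7, -1/32)), ProductSet({-2/5, -9/68}, {-3/7, -5/64, 9/34, 31/5, sqrt(3)}))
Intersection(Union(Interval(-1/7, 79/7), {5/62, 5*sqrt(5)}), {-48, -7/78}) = {-7/78}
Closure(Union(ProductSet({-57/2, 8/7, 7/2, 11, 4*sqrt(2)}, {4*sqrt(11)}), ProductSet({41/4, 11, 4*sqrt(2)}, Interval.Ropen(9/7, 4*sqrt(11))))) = Union(ProductSet({41/4, 11, 4*sqrt(2)}, Interval(9/7, 4*sqrt(11))), ProductSet({-57/2, 8/7, 7/2, 11, 4*sqrt(2)}, {4*sqrt(11)}))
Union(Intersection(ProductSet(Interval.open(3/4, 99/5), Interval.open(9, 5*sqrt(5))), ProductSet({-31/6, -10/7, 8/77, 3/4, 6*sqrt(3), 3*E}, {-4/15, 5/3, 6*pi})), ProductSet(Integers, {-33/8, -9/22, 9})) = ProductSet(Integers, {-33/8, -9/22, 9})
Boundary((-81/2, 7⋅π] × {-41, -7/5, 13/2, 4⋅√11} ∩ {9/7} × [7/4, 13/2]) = {9/7} × {13/2}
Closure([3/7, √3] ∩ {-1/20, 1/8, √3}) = {√3}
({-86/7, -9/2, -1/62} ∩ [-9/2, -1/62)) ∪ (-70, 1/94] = (-70, 1/94]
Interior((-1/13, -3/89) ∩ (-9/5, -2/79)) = (-1/13, -3/89)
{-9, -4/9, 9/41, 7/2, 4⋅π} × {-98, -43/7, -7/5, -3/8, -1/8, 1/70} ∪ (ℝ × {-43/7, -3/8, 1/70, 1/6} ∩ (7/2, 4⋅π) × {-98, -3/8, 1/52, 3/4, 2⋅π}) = ((7/2, 4⋅π) × {-3/8}) ∪ ({-9, -4/9, 9/41, 7/2, 4⋅π} × {-98, -43/7, -7/5, -3/8, -1/8, 1/70})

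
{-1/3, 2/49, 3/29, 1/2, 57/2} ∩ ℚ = {-1/3, 2/49, 3/29, 1/2, 57/2}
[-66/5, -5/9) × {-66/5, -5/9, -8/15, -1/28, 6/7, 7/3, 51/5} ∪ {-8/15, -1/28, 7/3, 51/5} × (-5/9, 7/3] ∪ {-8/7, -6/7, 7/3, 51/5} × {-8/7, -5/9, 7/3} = ({-8/7, -6/7, 7/3, 51/5} × {-8/7, -5/9, 7/3}) ∪ ({-8/15, -1/28, 7/3, 51/5} × (-5/9, 7/3]) ∪ ([-66/5, -5/9) × {-66/5, -5/9, -8/15, -1/28, 6/7, 7/3, 51/5})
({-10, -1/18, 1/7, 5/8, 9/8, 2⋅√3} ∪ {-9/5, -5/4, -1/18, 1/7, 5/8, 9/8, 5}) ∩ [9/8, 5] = {9/8, 5, 2⋅√3}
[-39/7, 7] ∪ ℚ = ℚ ∪ [-39/7, 7]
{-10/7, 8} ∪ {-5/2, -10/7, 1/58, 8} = {-5/2, -10/7, 1/58, 8}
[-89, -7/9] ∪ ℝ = (-∞, ∞)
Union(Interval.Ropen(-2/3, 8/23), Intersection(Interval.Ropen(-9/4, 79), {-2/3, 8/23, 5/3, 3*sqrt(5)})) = Union({5/3, 3*sqrt(5)}, Interval(-2/3, 8/23))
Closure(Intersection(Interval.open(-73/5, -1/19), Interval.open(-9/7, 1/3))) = Interval(-9/7, -1/19)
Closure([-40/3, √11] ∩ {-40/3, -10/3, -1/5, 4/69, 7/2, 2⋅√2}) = {-40/3, -10/3, -1/5, 4/69, 2⋅√2}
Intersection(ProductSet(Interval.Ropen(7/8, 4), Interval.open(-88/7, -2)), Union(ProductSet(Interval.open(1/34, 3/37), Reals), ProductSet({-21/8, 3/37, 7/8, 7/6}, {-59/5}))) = ProductSet({7/8, 7/6}, {-59/5})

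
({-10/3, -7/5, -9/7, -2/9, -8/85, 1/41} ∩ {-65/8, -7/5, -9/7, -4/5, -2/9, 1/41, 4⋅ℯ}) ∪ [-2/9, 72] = {-7/5, -9/7} ∪ [-2/9, 72]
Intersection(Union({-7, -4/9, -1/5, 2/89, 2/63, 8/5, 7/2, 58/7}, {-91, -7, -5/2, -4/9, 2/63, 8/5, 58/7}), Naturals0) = EmptySet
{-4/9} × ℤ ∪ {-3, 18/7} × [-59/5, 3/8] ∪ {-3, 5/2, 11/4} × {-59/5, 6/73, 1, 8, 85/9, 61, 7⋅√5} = ({-4/9} × ℤ) ∪ ({-3, 18/7} × [-59/5, 3/8]) ∪ ({-3, 5/2, 11/4} × {-59/5, 6/73, 1, 8, 85/9, 61, 7⋅√5})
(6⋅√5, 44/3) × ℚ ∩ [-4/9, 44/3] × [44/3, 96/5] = (6⋅√5, 44/3) × (ℚ ∩ [44/3, 96/5])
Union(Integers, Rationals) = Rationals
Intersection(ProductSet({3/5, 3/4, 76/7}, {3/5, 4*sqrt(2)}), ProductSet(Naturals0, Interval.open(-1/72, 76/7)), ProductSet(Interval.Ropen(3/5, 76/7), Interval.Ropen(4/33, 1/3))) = EmptySet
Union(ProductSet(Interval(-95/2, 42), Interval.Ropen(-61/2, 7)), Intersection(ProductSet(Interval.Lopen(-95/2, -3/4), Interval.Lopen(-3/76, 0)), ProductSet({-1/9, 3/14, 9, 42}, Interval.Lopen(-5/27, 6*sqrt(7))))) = ProductSet(Interval(-95/2, 42), Interval.Ropen(-61/2, 7))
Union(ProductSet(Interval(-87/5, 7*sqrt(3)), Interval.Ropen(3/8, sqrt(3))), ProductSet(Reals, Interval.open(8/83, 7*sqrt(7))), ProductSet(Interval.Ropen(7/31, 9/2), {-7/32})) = Union(ProductSet(Interval.Ropen(7/31, 9/2), {-7/32}), ProductSet(Reals, Interval.open(8/83, 7*sqrt(7))))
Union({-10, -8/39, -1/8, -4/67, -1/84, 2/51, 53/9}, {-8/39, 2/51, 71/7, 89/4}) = {-10, -8/39, -1/8, -4/67, -1/84, 2/51, 53/9, 71/7, 89/4}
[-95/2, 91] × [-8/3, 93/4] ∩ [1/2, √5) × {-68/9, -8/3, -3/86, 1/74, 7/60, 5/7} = [1/2, √5) × {-8/3, -3/86, 1/74, 7/60, 5/7}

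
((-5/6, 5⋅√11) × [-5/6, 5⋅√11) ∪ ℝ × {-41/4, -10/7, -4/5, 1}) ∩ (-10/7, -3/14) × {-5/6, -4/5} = ((-10/7, -3/14) × {-4/5}) ∪ ((-5/6, -3/14) × {-5/6, -4/5})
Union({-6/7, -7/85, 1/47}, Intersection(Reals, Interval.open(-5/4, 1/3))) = Interval.open(-5/4, 1/3)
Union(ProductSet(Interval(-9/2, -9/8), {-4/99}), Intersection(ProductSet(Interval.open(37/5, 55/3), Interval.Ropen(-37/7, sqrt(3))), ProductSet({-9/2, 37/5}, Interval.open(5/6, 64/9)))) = ProductSet(Interval(-9/2, -9/8), {-4/99})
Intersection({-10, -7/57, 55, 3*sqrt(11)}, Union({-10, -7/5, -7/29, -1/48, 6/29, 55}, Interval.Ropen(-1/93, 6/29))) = {-10, 55}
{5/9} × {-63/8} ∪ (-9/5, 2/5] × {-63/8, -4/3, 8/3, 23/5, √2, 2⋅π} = ({5/9} × {-63/8}) ∪ ((-9/5, 2/5] × {-63/8, -4/3, 8/3, 23/5, √2, 2⋅π})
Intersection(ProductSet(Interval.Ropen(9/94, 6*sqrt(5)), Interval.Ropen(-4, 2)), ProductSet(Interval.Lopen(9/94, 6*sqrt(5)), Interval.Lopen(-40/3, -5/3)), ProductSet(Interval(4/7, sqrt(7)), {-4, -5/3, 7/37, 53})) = ProductSet(Interval(4/7, sqrt(7)), {-4, -5/3})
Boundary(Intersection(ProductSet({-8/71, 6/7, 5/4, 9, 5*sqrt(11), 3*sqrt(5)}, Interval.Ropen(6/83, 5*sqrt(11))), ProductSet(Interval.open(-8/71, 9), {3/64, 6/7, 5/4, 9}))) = ProductSet({6/7, 5/4, 3*sqrt(5)}, {6/7, 5/4, 9})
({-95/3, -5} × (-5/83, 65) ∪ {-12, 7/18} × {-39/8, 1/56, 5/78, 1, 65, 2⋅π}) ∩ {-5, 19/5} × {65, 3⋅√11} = {-5} × {3⋅√11}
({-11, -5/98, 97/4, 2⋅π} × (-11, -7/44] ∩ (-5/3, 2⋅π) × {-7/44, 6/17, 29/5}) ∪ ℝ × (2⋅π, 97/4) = ({-5/98} × {-7/44}) ∪ (ℝ × (2⋅π, 97/4))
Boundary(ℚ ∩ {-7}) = {-7}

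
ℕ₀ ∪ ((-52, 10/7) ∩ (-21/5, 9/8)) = (-21/5, 9/8) ∪ ℕ₀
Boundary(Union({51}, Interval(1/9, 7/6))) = {1/9, 7/6, 51}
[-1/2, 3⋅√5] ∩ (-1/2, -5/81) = (-1/2, -5/81)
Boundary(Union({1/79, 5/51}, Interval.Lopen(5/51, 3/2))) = {1/79, 5/51, 3/2}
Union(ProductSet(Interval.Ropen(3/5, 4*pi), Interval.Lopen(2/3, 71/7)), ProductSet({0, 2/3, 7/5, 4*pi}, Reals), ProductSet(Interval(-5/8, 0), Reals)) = Union(ProductSet(Interval.Ropen(3/5, 4*pi), Interval.Lopen(2/3, 71/7)), ProductSet(Union({2/3, 7/5, 4*pi}, Interval(-5/8, 0)), Reals))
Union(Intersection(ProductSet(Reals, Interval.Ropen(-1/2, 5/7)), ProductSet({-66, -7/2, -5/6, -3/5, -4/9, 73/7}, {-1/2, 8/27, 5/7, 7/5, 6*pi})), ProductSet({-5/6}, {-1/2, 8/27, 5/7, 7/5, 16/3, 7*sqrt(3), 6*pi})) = Union(ProductSet({-5/6}, {-1/2, 8/27, 5/7, 7/5, 16/3, 7*sqrt(3), 6*pi}), ProductSet({-66, -7/2, -5/6, -3/5, -4/9, 73/7}, {-1/2, 8/27}))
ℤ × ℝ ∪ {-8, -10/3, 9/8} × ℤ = (ℤ × ℝ) ∪ ({-8, -10/3, 9/8} × ℤ)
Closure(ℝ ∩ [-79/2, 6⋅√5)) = [-79/2, 6⋅√5]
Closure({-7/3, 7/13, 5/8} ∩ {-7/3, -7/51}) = {-7/3}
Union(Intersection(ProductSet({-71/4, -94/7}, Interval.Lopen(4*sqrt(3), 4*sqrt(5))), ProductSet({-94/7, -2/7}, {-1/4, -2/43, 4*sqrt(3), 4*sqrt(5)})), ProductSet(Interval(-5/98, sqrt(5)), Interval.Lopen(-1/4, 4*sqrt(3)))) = Union(ProductSet({-94/7}, {4*sqrt(5)}), ProductSet(Interval(-5/98, sqrt(5)), Interval.Lopen(-1/4, 4*sqrt(3))))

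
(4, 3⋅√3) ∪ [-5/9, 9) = [-5/9, 9)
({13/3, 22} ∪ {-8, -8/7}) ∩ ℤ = {-8, 22}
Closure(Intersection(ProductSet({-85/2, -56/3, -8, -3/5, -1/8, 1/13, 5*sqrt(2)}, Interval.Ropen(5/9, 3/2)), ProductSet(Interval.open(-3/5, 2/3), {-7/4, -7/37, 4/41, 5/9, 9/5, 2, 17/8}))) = ProductSet({-1/8, 1/13}, {5/9})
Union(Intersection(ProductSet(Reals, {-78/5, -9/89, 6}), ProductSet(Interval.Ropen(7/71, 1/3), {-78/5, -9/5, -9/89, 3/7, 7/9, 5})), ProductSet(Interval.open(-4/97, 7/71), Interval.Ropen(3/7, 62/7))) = Union(ProductSet(Interval.open(-4/97, 7/71), Interval.Ropen(3/7, 62/7)), ProductSet(Interval.Ropen(7/71, 1/3), {-78/5, -9/89}))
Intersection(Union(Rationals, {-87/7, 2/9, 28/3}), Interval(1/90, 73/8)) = Intersection(Interval(1/90, 73/8), Rationals)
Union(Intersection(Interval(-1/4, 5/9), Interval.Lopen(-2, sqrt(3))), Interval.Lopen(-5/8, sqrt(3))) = Interval.Lopen(-5/8, sqrt(3))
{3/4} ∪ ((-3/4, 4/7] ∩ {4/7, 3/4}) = {4/7, 3/4}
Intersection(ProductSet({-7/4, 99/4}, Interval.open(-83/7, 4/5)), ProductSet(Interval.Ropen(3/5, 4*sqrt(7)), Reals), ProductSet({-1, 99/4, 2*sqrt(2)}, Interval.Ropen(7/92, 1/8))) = EmptySet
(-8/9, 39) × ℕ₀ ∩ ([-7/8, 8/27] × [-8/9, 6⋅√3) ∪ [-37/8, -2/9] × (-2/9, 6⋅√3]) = (-8/9, 8/27] × {0, 1, …, 10}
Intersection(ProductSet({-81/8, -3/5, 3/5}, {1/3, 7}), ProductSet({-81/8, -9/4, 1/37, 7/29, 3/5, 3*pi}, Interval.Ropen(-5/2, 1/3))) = EmptySet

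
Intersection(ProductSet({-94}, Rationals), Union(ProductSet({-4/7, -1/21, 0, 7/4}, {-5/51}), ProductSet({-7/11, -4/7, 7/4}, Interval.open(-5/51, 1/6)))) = EmptySet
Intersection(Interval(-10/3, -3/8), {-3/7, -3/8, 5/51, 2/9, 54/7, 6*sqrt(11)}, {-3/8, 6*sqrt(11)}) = {-3/8}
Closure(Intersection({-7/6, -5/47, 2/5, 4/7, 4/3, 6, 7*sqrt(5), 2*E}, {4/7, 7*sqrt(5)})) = {4/7, 7*sqrt(5)}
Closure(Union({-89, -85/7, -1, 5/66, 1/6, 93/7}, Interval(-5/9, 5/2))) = Union({-89, -85/7, -1, 93/7}, Interval(-5/9, 5/2))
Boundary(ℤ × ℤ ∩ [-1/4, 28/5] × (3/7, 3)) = {0, 1, …, 5} × {1, 2}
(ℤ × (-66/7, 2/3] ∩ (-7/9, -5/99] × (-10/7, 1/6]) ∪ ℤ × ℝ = ℤ × ℝ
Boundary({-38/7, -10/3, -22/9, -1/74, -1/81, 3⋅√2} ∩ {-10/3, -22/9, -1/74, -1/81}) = {-10/3, -22/9, -1/74, -1/81}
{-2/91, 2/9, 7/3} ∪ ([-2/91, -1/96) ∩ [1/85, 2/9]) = {-2/91, 2/9, 7/3}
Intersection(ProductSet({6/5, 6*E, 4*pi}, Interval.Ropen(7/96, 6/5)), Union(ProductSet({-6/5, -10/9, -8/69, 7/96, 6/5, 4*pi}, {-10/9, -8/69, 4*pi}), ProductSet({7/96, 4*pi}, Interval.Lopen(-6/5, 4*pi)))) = ProductSet({4*pi}, Interval.Ropen(7/96, 6/5))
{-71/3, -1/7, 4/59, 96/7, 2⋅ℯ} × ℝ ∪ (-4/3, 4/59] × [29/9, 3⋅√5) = ({-71/3, -1/7, 4/59, 96/7, 2⋅ℯ} × ℝ) ∪ ((-4/3, 4/59] × [29/9, 3⋅√5))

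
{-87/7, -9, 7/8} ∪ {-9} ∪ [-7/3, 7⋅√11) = {-87/7, -9} ∪ [-7/3, 7⋅√11)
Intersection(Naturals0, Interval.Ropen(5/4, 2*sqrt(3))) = Range(2, 4, 1)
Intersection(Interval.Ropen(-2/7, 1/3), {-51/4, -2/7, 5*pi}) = {-2/7}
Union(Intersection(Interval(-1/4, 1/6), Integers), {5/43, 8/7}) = Union({5/43, 8/7}, Range(0, 1, 1))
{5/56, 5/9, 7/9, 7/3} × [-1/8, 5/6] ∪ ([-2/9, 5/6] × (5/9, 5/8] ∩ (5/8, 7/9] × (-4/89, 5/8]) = ({5/56, 5/9, 7/9, 7/3} × [-1/8, 5/6]) ∪ ((5/8, 7/9] × (5/9, 5/8])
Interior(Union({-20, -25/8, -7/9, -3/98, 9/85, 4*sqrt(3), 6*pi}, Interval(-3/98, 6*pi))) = Interval.open(-3/98, 6*pi)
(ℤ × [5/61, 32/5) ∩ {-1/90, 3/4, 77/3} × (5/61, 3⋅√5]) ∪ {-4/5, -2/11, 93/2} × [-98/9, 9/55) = {-4/5, -2/11, 93/2} × [-98/9, 9/55)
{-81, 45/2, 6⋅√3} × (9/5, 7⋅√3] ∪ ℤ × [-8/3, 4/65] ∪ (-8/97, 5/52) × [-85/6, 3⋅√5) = (ℤ × [-8/3, 4/65]) ∪ ((-8/97, 5/52) × [-85/6, 3⋅√5)) ∪ ({-81, 45/2, 6⋅√3} × (9/5, 7⋅√3])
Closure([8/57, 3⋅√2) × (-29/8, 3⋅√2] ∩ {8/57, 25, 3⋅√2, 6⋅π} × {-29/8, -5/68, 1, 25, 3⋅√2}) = {8/57} × {-5/68, 1, 3⋅√2}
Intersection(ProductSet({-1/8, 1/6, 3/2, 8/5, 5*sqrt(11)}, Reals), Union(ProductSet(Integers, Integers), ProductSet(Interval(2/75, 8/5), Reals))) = ProductSet({1/6, 3/2, 8/5}, Reals)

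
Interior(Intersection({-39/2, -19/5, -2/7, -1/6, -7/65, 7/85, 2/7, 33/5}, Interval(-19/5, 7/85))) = EmptySet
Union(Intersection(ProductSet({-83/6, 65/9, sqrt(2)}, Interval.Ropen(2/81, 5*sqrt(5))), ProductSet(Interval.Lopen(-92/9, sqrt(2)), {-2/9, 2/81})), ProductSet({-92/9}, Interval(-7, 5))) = Union(ProductSet({-92/9}, Interval(-7, 5)), ProductSet({sqrt(2)}, {2/81}))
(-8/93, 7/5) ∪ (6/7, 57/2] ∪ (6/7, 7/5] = (-8/93, 57/2]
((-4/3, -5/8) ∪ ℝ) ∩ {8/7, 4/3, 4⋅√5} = {8/7, 4/3, 4⋅√5}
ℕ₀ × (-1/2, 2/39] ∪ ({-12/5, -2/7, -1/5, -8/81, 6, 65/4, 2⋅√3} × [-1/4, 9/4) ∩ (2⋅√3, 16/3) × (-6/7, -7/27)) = ℕ₀ × (-1/2, 2/39]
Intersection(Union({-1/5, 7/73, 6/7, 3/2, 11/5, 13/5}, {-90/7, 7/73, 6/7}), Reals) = {-90/7, -1/5, 7/73, 6/7, 3/2, 11/5, 13/5}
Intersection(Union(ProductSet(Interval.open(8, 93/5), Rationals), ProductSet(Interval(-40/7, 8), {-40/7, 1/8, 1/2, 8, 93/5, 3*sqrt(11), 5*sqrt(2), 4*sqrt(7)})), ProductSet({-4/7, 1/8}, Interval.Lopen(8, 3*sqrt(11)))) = ProductSet({-4/7, 1/8}, {3*sqrt(11)})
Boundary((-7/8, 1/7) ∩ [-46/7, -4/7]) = {-7/8, -4/7}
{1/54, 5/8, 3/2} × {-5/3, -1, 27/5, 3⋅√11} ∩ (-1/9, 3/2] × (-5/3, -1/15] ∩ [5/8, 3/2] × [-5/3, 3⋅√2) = {5/8, 3/2} × {-1}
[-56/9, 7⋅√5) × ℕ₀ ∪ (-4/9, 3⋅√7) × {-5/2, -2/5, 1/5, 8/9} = ([-56/9, 7⋅√5) × ℕ₀) ∪ ((-4/9, 3⋅√7) × {-5/2, -2/5, 1/5, 8/9})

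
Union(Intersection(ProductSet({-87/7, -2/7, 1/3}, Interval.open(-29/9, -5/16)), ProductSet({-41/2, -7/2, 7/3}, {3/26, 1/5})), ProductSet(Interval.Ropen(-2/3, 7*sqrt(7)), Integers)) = ProductSet(Interval.Ropen(-2/3, 7*sqrt(7)), Integers)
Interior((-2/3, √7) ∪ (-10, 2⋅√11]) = (-10, 2⋅√11)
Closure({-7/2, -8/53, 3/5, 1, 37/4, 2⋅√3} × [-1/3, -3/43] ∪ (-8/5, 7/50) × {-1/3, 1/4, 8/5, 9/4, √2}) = ([-8/5, 7/50] × {-1/3, 1/4, 8/5, 9/4, √2}) ∪ ({-7/2, -8/53, 3/5, 1, 37/4, 2⋅√3} × [-1/3, -3/43])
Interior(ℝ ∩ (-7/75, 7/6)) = (-7/75, 7/6)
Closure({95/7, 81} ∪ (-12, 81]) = [-12, 81]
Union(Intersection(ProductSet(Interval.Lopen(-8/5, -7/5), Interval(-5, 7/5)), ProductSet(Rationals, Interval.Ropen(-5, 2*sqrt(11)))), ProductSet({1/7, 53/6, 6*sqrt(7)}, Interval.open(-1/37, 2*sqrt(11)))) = Union(ProductSet({1/7, 53/6, 6*sqrt(7)}, Interval.open(-1/37, 2*sqrt(11))), ProductSet(Intersection(Interval.Lopen(-8/5, -7/5), Rationals), Interval(-5, 7/5)))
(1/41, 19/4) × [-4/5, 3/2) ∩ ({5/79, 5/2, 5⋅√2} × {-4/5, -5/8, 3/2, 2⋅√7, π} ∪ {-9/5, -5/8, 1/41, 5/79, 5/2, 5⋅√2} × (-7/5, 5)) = {5/79, 5/2} × [-4/5, 3/2)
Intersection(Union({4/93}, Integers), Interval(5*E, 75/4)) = Range(14, 19, 1)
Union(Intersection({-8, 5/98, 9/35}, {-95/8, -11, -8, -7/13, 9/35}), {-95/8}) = {-95/8, -8, 9/35}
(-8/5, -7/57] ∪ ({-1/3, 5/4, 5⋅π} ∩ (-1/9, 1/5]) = (-8/5, -7/57]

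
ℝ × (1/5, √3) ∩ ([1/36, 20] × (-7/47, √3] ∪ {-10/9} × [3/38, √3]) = ({-10/9} ∪ [1/36, 20]) × (1/5, √3)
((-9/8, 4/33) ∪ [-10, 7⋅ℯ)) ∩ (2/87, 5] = (2/87, 5]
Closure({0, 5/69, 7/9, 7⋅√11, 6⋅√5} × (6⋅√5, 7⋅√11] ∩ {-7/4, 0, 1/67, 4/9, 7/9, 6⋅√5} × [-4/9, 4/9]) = ∅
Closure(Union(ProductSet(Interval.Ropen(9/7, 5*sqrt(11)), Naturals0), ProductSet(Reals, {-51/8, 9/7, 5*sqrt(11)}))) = Union(ProductSet(Interval(9/7, 5*sqrt(11)), Naturals0), ProductSet(Reals, {-51/8, 9/7, 5*sqrt(11)}))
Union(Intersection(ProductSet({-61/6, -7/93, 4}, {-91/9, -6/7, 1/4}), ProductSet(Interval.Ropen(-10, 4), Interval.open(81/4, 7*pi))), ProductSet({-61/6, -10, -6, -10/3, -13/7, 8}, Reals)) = ProductSet({-61/6, -10, -6, -10/3, -13/7, 8}, Reals)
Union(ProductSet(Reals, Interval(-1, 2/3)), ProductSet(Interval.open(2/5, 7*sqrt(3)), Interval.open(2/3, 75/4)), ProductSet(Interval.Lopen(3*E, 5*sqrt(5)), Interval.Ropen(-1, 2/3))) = Union(ProductSet(Interval.open(2/5, 7*sqrt(3)), Interval.open(2/3, 75/4)), ProductSet(Reals, Interval(-1, 2/3)))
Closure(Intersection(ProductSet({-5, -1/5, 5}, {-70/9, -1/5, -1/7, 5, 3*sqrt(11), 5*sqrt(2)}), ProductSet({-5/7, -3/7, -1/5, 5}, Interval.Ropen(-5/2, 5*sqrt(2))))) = ProductSet({-1/5, 5}, {-1/5, -1/7, 5})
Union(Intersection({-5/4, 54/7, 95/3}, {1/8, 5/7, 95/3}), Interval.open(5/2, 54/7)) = Union({95/3}, Interval.open(5/2, 54/7))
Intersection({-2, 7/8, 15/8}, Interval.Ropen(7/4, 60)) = {15/8}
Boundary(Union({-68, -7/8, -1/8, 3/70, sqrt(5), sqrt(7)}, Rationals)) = Reals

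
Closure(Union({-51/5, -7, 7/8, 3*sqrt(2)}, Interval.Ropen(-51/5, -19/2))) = Union({-7, 7/8, 3*sqrt(2)}, Interval(-51/5, -19/2))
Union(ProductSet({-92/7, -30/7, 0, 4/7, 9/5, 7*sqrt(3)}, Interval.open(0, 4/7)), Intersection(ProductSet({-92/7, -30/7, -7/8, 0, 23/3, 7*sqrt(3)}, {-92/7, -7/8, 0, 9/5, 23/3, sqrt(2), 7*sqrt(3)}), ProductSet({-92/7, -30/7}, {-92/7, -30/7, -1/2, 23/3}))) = Union(ProductSet({-92/7, -30/7}, {-92/7, 23/3}), ProductSet({-92/7, -30/7, 0, 4/7, 9/5, 7*sqrt(3)}, Interval.open(0, 4/7)))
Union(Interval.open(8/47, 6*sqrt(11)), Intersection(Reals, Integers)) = Union(Integers, Interval.open(8/47, 6*sqrt(11)))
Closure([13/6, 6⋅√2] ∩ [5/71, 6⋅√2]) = [13/6, 6⋅√2]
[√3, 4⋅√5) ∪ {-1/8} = {-1/8} ∪ [√3, 4⋅√5)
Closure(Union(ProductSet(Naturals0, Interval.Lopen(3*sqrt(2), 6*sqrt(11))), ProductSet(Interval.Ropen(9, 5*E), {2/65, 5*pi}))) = Union(ProductSet(Interval(9, 5*E), {2/65, 5*pi}), ProductSet(Naturals0, Interval(3*sqrt(2), 6*sqrt(11))))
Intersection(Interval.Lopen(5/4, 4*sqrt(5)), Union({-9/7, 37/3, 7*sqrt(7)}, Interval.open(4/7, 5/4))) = EmptySet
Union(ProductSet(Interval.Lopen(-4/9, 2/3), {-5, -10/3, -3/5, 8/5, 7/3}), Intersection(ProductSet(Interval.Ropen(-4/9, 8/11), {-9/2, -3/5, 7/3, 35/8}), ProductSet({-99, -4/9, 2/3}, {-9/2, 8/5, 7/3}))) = Union(ProductSet({-4/9, 2/3}, {-9/2, 7/3}), ProductSet(Interval.Lopen(-4/9, 2/3), {-5, -10/3, -3/5, 8/5, 7/3}))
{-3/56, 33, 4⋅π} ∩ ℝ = {-3/56, 33, 4⋅π}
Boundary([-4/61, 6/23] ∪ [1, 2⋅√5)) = {-4/61, 6/23, 1, 2⋅√5}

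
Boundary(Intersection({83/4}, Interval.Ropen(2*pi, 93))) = {83/4}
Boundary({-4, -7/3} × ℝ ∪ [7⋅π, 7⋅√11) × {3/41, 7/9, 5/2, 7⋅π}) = ({-4, -7/3} × ℝ) ∪ ([7⋅π, 7⋅√11] × {3/41, 7/9, 5/2, 7⋅π})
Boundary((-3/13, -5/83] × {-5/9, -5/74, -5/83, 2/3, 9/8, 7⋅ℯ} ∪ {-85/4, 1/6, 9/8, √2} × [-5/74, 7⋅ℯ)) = ({-85/4, 1/6, 9/8, √2} × [-5/74, 7⋅ℯ]) ∪ ([-3/13, -5/83] × {-5/9, -5/74, -5/83, 2/3, 9/8, 7⋅ℯ})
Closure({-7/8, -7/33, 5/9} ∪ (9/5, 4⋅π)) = {-7/8, -7/33, 5/9} ∪ [9/5, 4⋅π]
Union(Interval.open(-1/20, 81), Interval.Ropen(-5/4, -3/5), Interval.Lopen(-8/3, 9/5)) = Interval.open(-8/3, 81)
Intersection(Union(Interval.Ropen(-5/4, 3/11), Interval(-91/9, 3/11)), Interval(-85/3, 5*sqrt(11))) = Interval(-91/9, 3/11)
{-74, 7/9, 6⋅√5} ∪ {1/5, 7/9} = {-74, 1/5, 7/9, 6⋅√5}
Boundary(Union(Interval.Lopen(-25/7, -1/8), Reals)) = EmptySet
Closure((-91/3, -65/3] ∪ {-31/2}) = [-91/3, -65/3] ∪ {-31/2}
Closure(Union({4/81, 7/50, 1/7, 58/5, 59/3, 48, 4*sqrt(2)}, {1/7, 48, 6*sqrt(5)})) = {4/81, 7/50, 1/7, 58/5, 59/3, 48, 4*sqrt(2), 6*sqrt(5)}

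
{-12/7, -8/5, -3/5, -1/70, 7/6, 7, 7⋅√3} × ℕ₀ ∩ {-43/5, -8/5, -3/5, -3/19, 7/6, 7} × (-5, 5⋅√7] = {-8/5, -3/5, 7/6, 7} × {0, 1, …, 13}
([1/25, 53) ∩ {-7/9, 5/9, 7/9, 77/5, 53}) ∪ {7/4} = {5/9, 7/9, 7/4, 77/5}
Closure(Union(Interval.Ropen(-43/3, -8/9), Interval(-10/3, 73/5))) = Interval(-43/3, 73/5)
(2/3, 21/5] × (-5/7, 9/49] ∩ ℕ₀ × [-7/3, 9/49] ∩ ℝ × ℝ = {1, 2, 3, 4} × (-5/7, 9/49]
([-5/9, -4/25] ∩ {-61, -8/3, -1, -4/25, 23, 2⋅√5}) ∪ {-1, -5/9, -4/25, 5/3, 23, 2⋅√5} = {-1, -5/9, -4/25, 5/3, 23, 2⋅√5}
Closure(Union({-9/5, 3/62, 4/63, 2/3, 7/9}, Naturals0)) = Union({-9/5, 3/62, 4/63, 2/3, 7/9}, Naturals0)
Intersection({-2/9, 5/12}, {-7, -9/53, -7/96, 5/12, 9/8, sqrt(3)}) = {5/12}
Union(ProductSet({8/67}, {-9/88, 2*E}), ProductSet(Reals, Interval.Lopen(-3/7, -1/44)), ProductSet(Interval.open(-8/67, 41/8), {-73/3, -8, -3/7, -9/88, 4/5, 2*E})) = Union(ProductSet(Interval.open(-8/67, 41/8), {-73/3, -8, -3/7, -9/88, 4/5, 2*E}), ProductSet(Reals, Interval.Lopen(-3/7, -1/44)))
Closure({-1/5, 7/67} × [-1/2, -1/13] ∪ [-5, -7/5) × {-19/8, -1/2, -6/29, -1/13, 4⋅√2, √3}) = ({-1/5, 7/67} × [-1/2, -1/13]) ∪ ([-5, -7/5] × {-19/8, -1/2, -6/29, -1/13, 4⋅√2, √3})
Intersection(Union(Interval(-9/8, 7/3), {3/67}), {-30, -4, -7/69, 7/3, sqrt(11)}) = {-7/69, 7/3}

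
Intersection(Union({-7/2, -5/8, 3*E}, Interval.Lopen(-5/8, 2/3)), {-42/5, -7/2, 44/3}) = {-7/2}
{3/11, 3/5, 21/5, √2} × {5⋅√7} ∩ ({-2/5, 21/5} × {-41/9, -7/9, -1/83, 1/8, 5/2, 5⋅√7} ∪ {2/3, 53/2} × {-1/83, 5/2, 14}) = {21/5} × {5⋅√7}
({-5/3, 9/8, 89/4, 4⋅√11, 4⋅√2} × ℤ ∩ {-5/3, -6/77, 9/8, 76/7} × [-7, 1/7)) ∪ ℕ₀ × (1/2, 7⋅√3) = ({-5/3, 9/8} × {-7, -6, …, 0}) ∪ (ℕ₀ × (1/2, 7⋅√3))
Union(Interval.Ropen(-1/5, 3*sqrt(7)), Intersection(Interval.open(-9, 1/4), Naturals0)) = Union(Interval.Ropen(-1/5, 3*sqrt(7)), Range(0, 1, 1))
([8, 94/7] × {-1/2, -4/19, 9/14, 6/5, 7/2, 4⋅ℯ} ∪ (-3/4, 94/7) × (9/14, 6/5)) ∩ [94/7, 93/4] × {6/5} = {94/7} × {6/5}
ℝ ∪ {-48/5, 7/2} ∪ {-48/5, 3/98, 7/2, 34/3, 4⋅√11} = ℝ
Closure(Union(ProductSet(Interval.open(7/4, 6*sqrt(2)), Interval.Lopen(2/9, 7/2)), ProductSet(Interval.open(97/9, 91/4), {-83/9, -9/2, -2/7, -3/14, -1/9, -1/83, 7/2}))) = Union(ProductSet({7/4, 6*sqrt(2)}, Interval(2/9, 7/2)), ProductSet(Interval(7/4, 6*sqrt(2)), {2/9, 7/2}), ProductSet(Interval.open(7/4, 6*sqrt(2)), Interval.Lopen(2/9, 7/2)), ProductSet(Interval(97/9, 91/4), {-83/9, -9/2, -2/7, -3/14, -1/9, -1/83, 7/2}))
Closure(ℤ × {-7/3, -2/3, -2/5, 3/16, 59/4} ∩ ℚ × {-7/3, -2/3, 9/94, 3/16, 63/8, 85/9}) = ℤ × {-7/3, -2/3, 3/16}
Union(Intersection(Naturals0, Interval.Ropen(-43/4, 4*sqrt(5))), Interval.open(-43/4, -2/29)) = Union(Interval.open(-43/4, -2/29), Range(0, 9, 1))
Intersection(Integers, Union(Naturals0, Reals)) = Integers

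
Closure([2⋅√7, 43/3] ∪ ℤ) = ℤ ∪ [2⋅√7, 43/3]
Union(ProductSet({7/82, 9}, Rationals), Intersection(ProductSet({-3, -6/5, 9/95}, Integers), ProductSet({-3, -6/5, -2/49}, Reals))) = Union(ProductSet({-3, -6/5}, Integers), ProductSet({7/82, 9}, Rationals))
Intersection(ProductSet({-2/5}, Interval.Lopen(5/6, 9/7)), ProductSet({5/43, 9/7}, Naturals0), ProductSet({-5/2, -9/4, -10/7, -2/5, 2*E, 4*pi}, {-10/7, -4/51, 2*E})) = EmptySet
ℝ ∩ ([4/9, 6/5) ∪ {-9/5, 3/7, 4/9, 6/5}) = {-9/5, 3/7} ∪ [4/9, 6/5]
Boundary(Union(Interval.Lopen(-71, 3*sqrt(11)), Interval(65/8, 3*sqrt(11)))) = {-71, 3*sqrt(11)}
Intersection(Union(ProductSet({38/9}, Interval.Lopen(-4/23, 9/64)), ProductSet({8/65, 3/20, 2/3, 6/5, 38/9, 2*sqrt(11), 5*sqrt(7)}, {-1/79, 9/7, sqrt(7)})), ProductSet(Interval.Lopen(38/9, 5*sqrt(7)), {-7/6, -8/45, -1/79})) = ProductSet({2*sqrt(11), 5*sqrt(7)}, {-1/79})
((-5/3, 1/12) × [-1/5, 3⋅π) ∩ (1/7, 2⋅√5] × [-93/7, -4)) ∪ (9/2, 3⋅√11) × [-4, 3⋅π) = (9/2, 3⋅√11) × [-4, 3⋅π)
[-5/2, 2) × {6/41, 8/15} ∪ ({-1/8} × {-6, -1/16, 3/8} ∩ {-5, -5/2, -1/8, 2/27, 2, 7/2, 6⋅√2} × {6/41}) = [-5/2, 2) × {6/41, 8/15}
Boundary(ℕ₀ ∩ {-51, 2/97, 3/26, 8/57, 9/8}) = ∅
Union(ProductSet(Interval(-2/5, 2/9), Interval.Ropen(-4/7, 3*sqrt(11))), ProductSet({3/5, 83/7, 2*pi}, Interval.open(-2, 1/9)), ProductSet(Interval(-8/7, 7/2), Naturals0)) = Union(ProductSet({3/5, 83/7, 2*pi}, Interval.open(-2, 1/9)), ProductSet(Interval(-8/7, 7/2), Naturals0), ProductSet(Interval(-2/5, 2/9), Interval.Ropen(-4/7, 3*sqrt(11))))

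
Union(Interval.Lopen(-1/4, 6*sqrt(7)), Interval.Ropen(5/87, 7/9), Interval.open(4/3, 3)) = Interval.Lopen(-1/4, 6*sqrt(7))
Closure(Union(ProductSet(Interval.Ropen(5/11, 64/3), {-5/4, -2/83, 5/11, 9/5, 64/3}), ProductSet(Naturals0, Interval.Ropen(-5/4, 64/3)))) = Union(ProductSet(Interval(5/11, 64/3), {-5/4, -2/83, 5/11, 9/5, 64/3}), ProductSet(Naturals0, Interval(-5/4, 64/3)))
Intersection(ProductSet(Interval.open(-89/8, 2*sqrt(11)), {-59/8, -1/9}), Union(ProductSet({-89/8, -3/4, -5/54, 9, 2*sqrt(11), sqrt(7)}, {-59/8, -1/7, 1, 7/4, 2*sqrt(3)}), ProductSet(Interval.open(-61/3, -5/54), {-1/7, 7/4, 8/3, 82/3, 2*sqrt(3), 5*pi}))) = ProductSet({-3/4, -5/54, sqrt(7)}, {-59/8})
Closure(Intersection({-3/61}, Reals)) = {-3/61}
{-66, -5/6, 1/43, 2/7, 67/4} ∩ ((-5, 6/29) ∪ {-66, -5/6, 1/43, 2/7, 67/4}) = {-66, -5/6, 1/43, 2/7, 67/4}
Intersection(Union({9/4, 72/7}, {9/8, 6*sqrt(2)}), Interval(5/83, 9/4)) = {9/8, 9/4}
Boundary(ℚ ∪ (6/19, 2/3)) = (-∞, 6/19] ∪ [2/3, ∞)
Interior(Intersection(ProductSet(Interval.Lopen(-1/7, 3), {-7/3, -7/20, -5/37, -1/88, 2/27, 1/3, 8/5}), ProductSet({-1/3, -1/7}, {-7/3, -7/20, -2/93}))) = EmptySet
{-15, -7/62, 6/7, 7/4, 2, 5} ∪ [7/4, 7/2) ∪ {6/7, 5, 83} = {-15, -7/62, 6/7, 5, 83} ∪ [7/4, 7/2)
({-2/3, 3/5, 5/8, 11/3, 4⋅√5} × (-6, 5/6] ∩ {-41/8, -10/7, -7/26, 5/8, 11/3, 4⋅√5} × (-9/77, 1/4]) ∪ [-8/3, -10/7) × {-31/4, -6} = ([-8/3, -10/7) × {-31/4, -6}) ∪ ({5/8, 11/3, 4⋅√5} × (-9/77, 1/4])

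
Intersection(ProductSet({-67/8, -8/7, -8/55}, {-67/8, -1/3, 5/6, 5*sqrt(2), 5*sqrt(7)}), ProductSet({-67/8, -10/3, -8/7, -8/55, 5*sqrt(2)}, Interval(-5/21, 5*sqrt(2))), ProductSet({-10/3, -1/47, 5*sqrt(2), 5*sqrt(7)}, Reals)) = EmptySet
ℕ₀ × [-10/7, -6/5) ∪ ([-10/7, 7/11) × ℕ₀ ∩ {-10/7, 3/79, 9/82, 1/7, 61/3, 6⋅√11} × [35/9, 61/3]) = (ℕ₀ × [-10/7, -6/5)) ∪ ({-10/7, 3/79, 9/82, 1/7} × {4, 5, …, 20})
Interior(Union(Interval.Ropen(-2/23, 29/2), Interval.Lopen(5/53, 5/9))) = Interval.open(-2/23, 29/2)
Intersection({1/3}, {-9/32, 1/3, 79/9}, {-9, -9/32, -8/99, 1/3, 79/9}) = {1/3}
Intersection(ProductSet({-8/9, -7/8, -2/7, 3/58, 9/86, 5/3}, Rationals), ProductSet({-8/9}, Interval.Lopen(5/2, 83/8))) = ProductSet({-8/9}, Intersection(Interval.Lopen(5/2, 83/8), Rationals))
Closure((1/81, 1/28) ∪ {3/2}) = [1/81, 1/28] ∪ {3/2}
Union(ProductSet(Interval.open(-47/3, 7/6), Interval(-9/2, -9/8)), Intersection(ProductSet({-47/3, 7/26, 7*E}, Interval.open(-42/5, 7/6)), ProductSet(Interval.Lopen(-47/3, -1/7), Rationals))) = ProductSet(Interval.open(-47/3, 7/6), Interval(-9/2, -9/8))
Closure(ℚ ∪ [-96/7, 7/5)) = ℚ ∪ (-∞, ∞)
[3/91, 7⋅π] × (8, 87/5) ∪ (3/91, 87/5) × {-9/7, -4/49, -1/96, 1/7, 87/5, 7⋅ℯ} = ([3/91, 7⋅π] × (8, 87/5)) ∪ ((3/91, 87/5) × {-9/7, -4/49, -1/96, 1/7, 87/5, 7⋅ℯ})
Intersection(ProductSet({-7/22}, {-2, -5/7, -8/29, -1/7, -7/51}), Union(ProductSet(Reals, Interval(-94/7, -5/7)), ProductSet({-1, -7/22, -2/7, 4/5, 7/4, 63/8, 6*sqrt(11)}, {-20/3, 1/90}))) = ProductSet({-7/22}, {-2, -5/7})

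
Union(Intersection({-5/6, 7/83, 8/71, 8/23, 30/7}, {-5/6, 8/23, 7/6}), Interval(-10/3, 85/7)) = Interval(-10/3, 85/7)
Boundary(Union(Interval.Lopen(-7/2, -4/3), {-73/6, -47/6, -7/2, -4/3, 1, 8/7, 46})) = {-73/6, -47/6, -7/2, -4/3, 1, 8/7, 46}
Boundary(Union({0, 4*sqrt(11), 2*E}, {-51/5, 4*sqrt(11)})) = {-51/5, 0, 4*sqrt(11), 2*E}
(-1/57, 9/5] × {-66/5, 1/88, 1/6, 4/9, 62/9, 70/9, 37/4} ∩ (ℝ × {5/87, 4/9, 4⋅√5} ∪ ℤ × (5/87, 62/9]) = ((-1/57, 9/5] × {4/9}) ∪ ({0, 1} × {1/6, 4/9, 62/9})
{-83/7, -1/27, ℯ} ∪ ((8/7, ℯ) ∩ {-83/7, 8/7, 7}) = {-83/7, -1/27, ℯ}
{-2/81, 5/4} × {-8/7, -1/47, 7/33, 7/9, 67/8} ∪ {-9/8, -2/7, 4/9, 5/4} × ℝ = ({-9/8, -2/7, 4/9, 5/4} × ℝ) ∪ ({-2/81, 5/4} × {-8/7, -1/47, 7/33, 7/9, 67/8})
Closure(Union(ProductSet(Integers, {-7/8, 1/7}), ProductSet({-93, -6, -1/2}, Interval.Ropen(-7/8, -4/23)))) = Union(ProductSet({-93, -6, -1/2}, Interval(-7/8, -4/23)), ProductSet(Integers, {-7/8, 1/7}))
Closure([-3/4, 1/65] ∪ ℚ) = ℚ ∪ (-∞, ∞)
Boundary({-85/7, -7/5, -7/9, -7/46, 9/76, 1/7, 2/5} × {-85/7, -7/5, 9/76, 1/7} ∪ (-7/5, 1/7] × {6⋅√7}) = ([-7/5, 1/7] × {6⋅√7}) ∪ ({-85/7, -7/5, -7/9, -7/46, 9/76, 1/7, 2/5} × {-85/7, -7/5, 9/76, 1/7})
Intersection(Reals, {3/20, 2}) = {3/20, 2}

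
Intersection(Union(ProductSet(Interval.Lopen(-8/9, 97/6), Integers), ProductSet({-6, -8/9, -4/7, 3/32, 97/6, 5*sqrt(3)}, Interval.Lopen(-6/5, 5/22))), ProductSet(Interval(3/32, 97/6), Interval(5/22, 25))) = Union(ProductSet({3/32, 97/6, 5*sqrt(3)}, {5/22}), ProductSet(Interval(3/32, 97/6), Range(1, 26, 1)))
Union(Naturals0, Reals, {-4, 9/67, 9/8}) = Reals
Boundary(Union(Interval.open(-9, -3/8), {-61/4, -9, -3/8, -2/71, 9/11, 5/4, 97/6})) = {-61/4, -9, -3/8, -2/71, 9/11, 5/4, 97/6}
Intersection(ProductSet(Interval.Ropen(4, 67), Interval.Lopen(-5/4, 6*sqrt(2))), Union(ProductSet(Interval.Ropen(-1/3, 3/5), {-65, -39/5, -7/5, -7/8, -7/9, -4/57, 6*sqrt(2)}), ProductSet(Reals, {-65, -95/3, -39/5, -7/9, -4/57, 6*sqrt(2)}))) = ProductSet(Interval.Ropen(4, 67), {-7/9, -4/57, 6*sqrt(2)})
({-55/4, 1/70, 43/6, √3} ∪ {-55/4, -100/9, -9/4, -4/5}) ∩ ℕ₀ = ∅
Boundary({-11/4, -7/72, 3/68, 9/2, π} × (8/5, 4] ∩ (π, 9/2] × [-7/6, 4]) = {9/2} × [8/5, 4]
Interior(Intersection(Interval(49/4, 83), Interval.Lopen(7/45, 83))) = Interval.open(49/4, 83)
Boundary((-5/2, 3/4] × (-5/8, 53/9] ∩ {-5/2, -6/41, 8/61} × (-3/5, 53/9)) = {-6/41, 8/61} × [-3/5, 53/9]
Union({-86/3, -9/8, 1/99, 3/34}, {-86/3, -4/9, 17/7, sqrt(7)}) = {-86/3, -9/8, -4/9, 1/99, 3/34, 17/7, sqrt(7)}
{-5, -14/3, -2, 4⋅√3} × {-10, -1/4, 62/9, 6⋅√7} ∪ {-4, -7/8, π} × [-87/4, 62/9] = ({-4, -7/8, π} × [-87/4, 62/9]) ∪ ({-5, -14/3, -2, 4⋅√3} × {-10, -1/4, 62/9, 6⋅√7})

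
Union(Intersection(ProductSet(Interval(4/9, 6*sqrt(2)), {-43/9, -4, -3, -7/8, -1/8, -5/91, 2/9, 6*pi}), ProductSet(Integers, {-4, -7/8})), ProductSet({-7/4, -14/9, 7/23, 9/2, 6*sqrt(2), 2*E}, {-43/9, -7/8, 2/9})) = Union(ProductSet({-7/4, -14/9, 7/23, 9/2, 6*sqrt(2), 2*E}, {-43/9, -7/8, 2/9}), ProductSet(Range(1, 9, 1), {-4, -7/8}))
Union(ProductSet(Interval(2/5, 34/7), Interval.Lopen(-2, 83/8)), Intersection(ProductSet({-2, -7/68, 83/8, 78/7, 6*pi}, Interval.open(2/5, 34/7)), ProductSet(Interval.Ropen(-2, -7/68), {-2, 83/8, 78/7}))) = ProductSet(Interval(2/5, 34/7), Interval.Lopen(-2, 83/8))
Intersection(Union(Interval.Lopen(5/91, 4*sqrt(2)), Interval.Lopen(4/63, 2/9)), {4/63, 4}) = {4/63, 4}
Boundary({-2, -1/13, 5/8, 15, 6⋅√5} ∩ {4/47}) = ∅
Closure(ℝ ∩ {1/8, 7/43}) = {1/8, 7/43}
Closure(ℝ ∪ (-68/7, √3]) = (-∞, ∞)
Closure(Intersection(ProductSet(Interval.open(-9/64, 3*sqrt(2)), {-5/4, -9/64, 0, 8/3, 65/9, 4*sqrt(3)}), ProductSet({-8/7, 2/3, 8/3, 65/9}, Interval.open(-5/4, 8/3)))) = ProductSet({2/3, 8/3}, {-9/64, 0})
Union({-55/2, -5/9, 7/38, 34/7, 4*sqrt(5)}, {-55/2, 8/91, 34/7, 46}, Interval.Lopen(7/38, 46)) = Union({-55/2, -5/9, 8/91}, Interval(7/38, 46))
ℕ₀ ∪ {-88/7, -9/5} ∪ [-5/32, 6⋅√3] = {-88/7, -9/5} ∪ [-5/32, 6⋅√3] ∪ ℕ₀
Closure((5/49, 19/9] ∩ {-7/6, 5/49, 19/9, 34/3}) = {19/9}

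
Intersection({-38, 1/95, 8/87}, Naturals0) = EmptySet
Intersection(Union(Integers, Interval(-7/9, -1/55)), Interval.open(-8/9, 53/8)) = Union(Interval(-7/9, -1/55), Range(0, 7, 1))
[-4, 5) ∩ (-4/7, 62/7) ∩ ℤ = {0, 1, …, 4}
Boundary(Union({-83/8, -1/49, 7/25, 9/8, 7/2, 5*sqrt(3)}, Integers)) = Union({-83/8, -1/49, 7/25, 9/8, 7/2, 5*sqrt(3)}, Integers)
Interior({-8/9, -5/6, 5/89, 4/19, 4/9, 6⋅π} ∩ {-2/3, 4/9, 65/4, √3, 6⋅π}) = ∅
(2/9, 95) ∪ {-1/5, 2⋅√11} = {-1/5} ∪ (2/9, 95)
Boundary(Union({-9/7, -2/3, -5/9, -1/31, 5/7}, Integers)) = Union({-9/7, -2/3, -5/9, -1/31, 5/7}, Integers)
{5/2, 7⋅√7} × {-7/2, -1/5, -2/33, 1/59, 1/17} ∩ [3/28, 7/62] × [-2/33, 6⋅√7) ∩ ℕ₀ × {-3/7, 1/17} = ∅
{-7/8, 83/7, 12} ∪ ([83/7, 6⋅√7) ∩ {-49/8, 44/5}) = {-7/8, 83/7, 12}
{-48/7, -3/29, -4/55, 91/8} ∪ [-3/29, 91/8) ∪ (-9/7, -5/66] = {-48/7} ∪ (-9/7, 91/8]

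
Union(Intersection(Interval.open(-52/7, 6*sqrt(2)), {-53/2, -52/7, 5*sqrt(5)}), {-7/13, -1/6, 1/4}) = {-7/13, -1/6, 1/4}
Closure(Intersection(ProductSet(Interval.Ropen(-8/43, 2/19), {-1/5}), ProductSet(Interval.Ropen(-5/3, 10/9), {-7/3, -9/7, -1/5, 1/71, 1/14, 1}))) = ProductSet(Interval(-8/43, 2/19), {-1/5})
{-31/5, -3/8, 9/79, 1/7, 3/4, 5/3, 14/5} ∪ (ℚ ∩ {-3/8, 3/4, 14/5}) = {-31/5, -3/8, 9/79, 1/7, 3/4, 5/3, 14/5}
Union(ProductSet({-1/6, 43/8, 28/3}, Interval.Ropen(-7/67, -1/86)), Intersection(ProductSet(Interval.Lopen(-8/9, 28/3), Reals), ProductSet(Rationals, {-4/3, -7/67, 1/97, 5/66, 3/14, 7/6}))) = Union(ProductSet({-1/6, 43/8, 28/3}, Interval.Ropen(-7/67, -1/86)), ProductSet(Intersection(Interval.Lopen(-8/9, 28/3), Rationals), {-4/3, -7/67, 1/97, 5/66, 3/14, 7/6}))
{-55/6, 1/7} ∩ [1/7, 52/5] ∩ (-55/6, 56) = {1/7}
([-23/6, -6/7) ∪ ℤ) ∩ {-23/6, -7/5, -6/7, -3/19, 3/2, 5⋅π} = {-23/6, -7/5}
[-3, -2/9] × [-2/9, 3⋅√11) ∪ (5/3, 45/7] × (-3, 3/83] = ((5/3, 45/7] × (-3, 3/83]) ∪ ([-3, -2/9] × [-2/9, 3⋅√11))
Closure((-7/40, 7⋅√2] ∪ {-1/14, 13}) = [-7/40, 7⋅√2] ∪ {13}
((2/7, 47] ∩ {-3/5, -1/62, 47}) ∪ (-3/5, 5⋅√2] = (-3/5, 5⋅√2] ∪ {47}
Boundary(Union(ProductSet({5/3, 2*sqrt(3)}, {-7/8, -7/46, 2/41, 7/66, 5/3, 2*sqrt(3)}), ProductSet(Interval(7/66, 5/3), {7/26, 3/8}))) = Union(ProductSet({5/3, 2*sqrt(3)}, {-7/8, -7/46, 2/41, 7/66, 5/3, 2*sqrt(3)}), ProductSet(Interval(7/66, 5/3), {7/26, 3/8}))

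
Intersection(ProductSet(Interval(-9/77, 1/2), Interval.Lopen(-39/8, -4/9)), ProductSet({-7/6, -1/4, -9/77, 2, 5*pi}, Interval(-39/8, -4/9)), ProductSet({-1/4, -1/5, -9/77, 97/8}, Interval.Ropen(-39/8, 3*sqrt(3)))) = ProductSet({-9/77}, Interval.Lopen(-39/8, -4/9))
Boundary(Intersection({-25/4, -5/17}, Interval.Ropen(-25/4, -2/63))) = {-25/4, -5/17}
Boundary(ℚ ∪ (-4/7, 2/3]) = (-∞, -4/7] ∪ [2/3, ∞)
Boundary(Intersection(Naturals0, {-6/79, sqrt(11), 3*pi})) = EmptySet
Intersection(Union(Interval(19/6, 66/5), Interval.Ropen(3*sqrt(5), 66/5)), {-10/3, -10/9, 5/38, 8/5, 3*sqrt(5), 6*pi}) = {3*sqrt(5)}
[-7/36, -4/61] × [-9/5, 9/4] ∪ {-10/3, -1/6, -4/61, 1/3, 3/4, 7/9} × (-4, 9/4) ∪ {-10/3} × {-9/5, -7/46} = ([-7/36, -4/61] × [-9/5, 9/4]) ∪ ({-10/3, -1/6, -4/61, 1/3, 3/4, 7/9} × (-4, 9/4))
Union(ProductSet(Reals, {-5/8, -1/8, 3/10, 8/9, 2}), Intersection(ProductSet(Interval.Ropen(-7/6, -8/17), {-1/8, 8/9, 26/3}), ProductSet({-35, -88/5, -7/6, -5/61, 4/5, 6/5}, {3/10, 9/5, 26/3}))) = Union(ProductSet({-7/6}, {26/3}), ProductSet(Reals, {-5/8, -1/8, 3/10, 8/9, 2}))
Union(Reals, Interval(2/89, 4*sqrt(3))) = Interval(-oo, oo)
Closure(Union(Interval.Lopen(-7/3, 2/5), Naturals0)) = Union(Complement(Naturals0, Interval.open(-7/3, 2/5)), Interval(-7/3, 2/5), Naturals0)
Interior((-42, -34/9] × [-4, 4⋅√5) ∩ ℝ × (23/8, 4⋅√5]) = (-42, -34/9) × (23/8, 4⋅√5)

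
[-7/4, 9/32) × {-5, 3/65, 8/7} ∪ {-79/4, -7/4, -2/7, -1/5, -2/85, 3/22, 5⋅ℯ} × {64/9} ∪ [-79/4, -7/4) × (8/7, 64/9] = ([-7/4, 9/32) × {-5, 3/65, 8/7}) ∪ ([-79/4, -7/4) × (8/7, 64/9]) ∪ ({-79/4, -7/4, -2/7, -1/5, -2/85, 3/22, 5⋅ℯ} × {64/9})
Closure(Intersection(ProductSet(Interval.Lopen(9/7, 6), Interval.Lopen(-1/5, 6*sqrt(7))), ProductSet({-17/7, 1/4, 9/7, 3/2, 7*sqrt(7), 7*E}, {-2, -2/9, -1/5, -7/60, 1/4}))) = ProductSet({3/2}, {-7/60, 1/4})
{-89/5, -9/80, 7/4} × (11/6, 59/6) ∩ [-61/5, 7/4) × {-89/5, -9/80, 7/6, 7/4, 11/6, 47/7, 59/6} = {-9/80} × {47/7}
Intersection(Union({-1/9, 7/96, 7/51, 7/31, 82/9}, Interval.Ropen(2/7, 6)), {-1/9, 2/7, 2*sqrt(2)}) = {-1/9, 2/7, 2*sqrt(2)}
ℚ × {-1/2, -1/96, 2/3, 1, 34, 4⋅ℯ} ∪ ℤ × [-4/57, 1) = (ℤ × [-4/57, 1)) ∪ (ℚ × {-1/2, -1/96, 2/3, 1, 34, 4⋅ℯ})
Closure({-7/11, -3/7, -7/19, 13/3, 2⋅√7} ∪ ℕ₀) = {-7/11, -3/7, -7/19, 13/3, 2⋅√7} ∪ ℕ₀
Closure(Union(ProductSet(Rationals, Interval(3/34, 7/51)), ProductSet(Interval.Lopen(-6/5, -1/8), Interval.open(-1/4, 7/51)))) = Union(ProductSet({-6/5, -1/8}, Interval(-1/4, 7/51)), ProductSet(Interval(-6/5, -1/8), {-1/4, 7/51}), ProductSet(Interval.Lopen(-6/5, -1/8), Interval.open(-1/4, 7/51)), ProductSet(Reals, {7/51}), ProductSet(Union(Interval(-oo, -6/5), Interval(-1/8, oo), Rationals), Interval(3/34, 7/51)))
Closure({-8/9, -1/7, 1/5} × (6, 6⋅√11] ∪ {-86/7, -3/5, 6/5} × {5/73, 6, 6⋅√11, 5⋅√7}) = ({-8/9, -1/7, 1/5} × [6, 6⋅√11]) ∪ ({-86/7, -3/5, 6/5} × {5/73, 6, 6⋅√11, 5⋅√7})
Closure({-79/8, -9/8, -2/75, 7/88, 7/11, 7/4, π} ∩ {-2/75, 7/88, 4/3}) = {-2/75, 7/88}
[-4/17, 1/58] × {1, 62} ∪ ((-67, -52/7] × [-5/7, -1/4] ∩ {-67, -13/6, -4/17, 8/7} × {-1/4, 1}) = [-4/17, 1/58] × {1, 62}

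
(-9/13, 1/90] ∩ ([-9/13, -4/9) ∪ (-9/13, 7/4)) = (-9/13, 1/90]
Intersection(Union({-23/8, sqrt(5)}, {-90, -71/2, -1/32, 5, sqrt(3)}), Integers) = {-90, 5}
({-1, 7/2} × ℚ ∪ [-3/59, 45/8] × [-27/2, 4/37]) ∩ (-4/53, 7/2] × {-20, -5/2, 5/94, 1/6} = ({7/2} × {-20, -5/2, 5/94, 1/6}) ∪ ([-3/59, 7/2] × {-5/2, 5/94})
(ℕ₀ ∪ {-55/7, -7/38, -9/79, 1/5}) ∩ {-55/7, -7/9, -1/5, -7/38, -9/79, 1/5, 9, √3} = {-55/7, -7/38, -9/79, 1/5, 9}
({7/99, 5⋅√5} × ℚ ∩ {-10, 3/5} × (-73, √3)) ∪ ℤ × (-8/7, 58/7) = ℤ × (-8/7, 58/7)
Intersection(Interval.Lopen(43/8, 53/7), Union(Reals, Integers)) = Interval.Lopen(43/8, 53/7)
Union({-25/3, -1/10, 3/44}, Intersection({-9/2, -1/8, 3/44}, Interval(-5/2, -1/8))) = {-25/3, -1/8, -1/10, 3/44}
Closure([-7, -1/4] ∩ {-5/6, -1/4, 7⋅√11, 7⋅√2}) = {-5/6, -1/4}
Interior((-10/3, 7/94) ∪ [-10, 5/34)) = (-10, 5/34)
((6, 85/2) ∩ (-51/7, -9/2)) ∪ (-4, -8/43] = (-4, -8/43]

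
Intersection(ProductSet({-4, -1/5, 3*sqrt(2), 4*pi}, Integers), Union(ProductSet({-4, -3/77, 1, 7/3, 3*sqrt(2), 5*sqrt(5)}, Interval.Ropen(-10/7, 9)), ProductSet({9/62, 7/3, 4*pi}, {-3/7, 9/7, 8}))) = Union(ProductSet({4*pi}, {8}), ProductSet({-4, 3*sqrt(2)}, Range(-1, 9, 1)))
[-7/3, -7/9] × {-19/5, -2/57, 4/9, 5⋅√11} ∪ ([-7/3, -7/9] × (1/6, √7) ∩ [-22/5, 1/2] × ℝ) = [-7/3, -7/9] × ({-19/5, -2/57, 5⋅√11} ∪ (1/6, √7))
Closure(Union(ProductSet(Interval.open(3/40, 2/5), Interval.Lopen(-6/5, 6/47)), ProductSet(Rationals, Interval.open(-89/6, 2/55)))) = Union(ProductSet({3/40, 2/5}, Interval(-6/5, 6/47)), ProductSet(Interval(3/40, 2/5), {-6/5, 6/47}), ProductSet(Interval.open(3/40, 2/5), Interval.Lopen(-6/5, 6/47)), ProductSet(Rationals, Interval.open(-89/6, 2/55)), ProductSet(Reals, Interval(-89/6, -6/5)), ProductSet(Union(Interval(-oo, 3/40), Interval(2/5, oo)), Interval(-89/6, 2/55)))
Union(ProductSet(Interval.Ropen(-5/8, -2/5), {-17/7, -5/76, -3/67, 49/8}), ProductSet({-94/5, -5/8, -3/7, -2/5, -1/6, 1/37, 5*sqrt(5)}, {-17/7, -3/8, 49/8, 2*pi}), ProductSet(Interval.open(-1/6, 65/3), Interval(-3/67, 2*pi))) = Union(ProductSet({-94/5, -5/8, -3/7, -2/5, -1/6, 1/37, 5*sqrt(5)}, {-17/7, -3/8, 49/8, 2*pi}), ProductSet(Interval.Ropen(-5/8, -2/5), {-17/7, -5/76, -3/67, 49/8}), ProductSet(Interval.open(-1/6, 65/3), Interval(-3/67, 2*pi)))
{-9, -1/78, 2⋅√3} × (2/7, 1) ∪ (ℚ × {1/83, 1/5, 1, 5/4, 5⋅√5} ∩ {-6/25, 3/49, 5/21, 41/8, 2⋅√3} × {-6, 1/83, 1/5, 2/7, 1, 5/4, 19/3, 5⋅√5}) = ({-9, -1/78, 2⋅√3} × (2/7, 1)) ∪ ({-6/25, 3/49, 5/21, 41/8} × {1/83, 1/5, 1, 5/4, 5⋅√5})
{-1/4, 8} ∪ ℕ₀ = {-1/4} ∪ ℕ₀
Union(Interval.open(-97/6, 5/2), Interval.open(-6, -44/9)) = Interval.open(-97/6, 5/2)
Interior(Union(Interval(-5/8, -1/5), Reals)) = Interval(-oo, oo)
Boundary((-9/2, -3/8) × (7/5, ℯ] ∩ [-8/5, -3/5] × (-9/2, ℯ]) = ({-8/5, -3/5} × [7/5, ℯ]) ∪ ([-8/5, -3/5] × {7/5, ℯ})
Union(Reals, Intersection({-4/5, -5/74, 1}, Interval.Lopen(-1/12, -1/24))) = Reals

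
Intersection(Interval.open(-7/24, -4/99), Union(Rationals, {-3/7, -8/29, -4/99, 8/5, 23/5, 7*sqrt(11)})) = Intersection(Interval.open(-7/24, -4/99), Rationals)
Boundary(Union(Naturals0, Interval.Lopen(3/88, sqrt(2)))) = Union(Complement(Naturals0, Interval.open(3/88, sqrt(2))), {3/88, sqrt(2)})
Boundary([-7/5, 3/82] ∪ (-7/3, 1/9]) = {-7/3, 1/9}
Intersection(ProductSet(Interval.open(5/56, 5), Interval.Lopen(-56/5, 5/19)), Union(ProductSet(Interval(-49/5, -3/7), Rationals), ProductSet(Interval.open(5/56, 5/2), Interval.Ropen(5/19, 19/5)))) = ProductSet(Interval.open(5/56, 5/2), {5/19})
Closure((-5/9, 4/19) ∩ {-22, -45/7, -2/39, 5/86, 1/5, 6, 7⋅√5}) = {-2/39, 5/86, 1/5}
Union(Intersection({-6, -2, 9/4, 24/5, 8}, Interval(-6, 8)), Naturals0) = Union({-6, -2, 9/4, 24/5}, Naturals0)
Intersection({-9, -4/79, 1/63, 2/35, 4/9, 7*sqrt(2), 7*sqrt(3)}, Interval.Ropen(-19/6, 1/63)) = {-4/79}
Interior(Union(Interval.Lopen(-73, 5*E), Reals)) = Interval(-oo, oo)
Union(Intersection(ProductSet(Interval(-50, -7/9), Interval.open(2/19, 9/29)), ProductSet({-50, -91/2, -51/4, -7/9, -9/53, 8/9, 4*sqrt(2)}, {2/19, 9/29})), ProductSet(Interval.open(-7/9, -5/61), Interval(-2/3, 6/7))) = ProductSet(Interval.open(-7/9, -5/61), Interval(-2/3, 6/7))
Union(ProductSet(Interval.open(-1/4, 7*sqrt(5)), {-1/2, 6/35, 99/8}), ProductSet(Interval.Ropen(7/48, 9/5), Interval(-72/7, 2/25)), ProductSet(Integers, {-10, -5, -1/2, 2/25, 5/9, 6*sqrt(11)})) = Union(ProductSet(Integers, {-10, -5, -1/2, 2/25, 5/9, 6*sqrt(11)}), ProductSet(Interval.open(-1/4, 7*sqrt(5)), {-1/2, 6/35, 99/8}), ProductSet(Interval.Ropen(7/48, 9/5), Interval(-72/7, 2/25)))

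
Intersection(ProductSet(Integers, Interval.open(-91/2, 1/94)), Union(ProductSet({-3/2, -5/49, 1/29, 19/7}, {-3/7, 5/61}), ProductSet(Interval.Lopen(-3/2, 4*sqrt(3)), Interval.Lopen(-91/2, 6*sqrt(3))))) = ProductSet(Range(-1, 7, 1), Interval.open(-91/2, 1/94))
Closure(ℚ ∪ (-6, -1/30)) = ℚ ∪ (-∞, ∞)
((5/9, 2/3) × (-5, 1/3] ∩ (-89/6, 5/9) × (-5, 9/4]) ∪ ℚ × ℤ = ℚ × ℤ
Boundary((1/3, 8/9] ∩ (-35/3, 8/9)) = {1/3, 8/9}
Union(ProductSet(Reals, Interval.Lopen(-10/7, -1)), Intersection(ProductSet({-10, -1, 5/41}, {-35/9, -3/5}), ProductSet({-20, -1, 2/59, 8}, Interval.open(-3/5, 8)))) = ProductSet(Reals, Interval.Lopen(-10/7, -1))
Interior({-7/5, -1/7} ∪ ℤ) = ∅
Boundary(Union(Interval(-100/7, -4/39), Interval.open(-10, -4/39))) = {-100/7, -4/39}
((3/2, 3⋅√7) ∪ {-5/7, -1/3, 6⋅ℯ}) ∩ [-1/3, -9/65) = {-1/3}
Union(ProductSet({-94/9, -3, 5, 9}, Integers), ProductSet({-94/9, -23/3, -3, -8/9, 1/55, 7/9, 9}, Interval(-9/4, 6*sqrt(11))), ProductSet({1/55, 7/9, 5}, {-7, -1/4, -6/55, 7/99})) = Union(ProductSet({1/55, 7/9, 5}, {-7, -1/4, -6/55, 7/99}), ProductSet({-94/9, -3, 5, 9}, Integers), ProductSet({-94/9, -23/3, -3, -8/9, 1/55, 7/9, 9}, Interval(-9/4, 6*sqrt(11))))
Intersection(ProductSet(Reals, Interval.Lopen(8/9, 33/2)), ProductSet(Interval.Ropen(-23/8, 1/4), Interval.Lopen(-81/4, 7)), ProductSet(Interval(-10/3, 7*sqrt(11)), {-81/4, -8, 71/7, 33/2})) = EmptySet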